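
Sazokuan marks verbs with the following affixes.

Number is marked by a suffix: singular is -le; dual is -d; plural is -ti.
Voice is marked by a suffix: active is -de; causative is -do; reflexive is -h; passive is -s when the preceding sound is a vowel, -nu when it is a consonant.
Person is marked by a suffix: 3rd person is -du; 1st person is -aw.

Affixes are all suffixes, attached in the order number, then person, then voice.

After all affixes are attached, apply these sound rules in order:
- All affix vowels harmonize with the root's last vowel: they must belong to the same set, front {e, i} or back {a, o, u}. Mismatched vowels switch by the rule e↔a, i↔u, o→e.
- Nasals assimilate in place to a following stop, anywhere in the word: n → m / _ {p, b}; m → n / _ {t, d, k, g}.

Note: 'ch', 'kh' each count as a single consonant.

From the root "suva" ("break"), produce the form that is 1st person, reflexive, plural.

Attach number plural -ti → suvati.
Attach person 1st person -aw → suvatiaw.
Attach voice reflexive -h → suvatiawh.
Apply vowel harmony: suvatiawh → suvatuawh.
Nasal assimilation: no change.

suvatuawh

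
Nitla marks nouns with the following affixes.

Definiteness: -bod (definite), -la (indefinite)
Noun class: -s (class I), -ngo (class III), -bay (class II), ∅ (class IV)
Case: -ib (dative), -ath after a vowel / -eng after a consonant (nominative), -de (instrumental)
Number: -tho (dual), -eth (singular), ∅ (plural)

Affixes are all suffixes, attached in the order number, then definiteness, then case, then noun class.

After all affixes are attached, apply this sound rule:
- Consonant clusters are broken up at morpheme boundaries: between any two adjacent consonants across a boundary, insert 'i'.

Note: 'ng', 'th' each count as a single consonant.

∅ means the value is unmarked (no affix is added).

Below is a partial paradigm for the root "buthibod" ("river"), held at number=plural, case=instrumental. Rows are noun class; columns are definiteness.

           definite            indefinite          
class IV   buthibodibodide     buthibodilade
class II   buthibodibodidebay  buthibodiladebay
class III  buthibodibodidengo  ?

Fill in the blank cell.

number = plural: zero marking, form stays buthibod.
Attach definiteness indefinite -la → buthibodla.
Attach case instrumental -de → buthibodlade.
Attach noun class class III -ngo → buthibodladengo.
Apply epenthesis: buthibodladengo → buthibodiladengo.

buthibodiladengo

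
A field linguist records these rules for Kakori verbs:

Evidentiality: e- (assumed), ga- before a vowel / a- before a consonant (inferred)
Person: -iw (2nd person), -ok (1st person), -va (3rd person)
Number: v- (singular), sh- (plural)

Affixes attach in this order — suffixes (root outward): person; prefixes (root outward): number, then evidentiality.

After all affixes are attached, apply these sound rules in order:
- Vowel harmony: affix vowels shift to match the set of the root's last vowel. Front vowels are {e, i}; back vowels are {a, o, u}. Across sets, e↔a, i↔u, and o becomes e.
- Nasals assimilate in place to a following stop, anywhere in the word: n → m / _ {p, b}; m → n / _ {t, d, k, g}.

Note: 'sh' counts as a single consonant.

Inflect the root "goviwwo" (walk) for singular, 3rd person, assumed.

avgoviwwova

Attach number singular v- → vgoviwwo.
Attach evidentiality assumed e- → evgoviwwo.
Attach person 3rd person -va → evgoviwwova.
Apply vowel harmony: evgoviwwova → avgoviwwova.
Nasal assimilation: no change.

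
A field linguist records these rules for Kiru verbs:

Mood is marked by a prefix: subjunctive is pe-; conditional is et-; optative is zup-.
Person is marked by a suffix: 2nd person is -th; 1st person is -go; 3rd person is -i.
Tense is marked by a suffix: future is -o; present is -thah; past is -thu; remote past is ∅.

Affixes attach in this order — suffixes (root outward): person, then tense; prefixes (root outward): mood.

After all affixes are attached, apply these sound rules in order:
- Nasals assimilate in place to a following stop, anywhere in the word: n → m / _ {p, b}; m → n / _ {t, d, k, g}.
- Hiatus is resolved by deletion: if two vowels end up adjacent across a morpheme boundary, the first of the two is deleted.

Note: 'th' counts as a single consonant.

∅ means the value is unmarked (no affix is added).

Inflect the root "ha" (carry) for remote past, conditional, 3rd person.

Attach person 3rd person -i → hai.
Attach mood conditional et- → ethai.
tense = remote past: zero marking, form stays ethai.
Nasal assimilation: no change.
Apply vowel deletion: ethai → ethi.

ethi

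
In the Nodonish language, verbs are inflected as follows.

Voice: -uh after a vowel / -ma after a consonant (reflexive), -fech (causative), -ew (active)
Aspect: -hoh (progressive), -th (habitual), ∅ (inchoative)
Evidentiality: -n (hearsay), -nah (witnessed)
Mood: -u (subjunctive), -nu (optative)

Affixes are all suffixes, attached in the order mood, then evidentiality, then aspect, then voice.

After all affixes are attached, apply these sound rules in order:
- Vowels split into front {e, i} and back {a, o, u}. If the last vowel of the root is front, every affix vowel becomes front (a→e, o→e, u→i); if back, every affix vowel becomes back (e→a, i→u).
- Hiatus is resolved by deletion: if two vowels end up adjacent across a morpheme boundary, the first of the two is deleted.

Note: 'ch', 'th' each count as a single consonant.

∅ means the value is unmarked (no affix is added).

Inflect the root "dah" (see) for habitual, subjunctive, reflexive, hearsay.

Attach mood subjunctive -u → dahu.
Attach evidentiality hearsay -n → dahun.
Attach aspect habitual -th → dahunth.
Attach voice reflexive -ma (after consonant 'th') → dahunthma.
Vowel harmony: no change.
Vowel deletion: no change.

dahunthma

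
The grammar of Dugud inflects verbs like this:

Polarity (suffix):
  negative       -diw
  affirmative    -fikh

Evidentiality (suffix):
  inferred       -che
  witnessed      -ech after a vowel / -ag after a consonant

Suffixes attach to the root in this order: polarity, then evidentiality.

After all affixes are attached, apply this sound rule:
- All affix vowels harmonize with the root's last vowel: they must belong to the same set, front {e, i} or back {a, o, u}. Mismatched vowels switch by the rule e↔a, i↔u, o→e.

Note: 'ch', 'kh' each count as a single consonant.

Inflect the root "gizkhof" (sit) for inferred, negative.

gizkhofduwcha

Attach polarity negative -diw → gizkhofdiw.
Attach evidentiality inferred -che → gizkhofdiwche.
Apply vowel harmony: gizkhofdiwche → gizkhofduwcha.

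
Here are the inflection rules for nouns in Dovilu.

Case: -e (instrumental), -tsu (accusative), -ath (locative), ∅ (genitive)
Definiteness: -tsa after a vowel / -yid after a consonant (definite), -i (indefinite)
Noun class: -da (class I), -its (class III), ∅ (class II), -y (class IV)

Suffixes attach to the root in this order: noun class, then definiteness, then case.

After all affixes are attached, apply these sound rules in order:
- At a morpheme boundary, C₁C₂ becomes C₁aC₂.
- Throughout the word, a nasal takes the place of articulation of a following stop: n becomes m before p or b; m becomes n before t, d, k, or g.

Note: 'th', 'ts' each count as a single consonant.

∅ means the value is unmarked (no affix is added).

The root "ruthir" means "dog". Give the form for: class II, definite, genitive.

noun class = class II: zero marking, form stays ruthir.
Attach definiteness definite -yid (after consonant 'r') → ruthiryid.
case = genitive: zero marking, form stays ruthiryid.
Apply epenthesis: ruthiryid → ruthirayid.
Nasal assimilation: no change.

ruthirayid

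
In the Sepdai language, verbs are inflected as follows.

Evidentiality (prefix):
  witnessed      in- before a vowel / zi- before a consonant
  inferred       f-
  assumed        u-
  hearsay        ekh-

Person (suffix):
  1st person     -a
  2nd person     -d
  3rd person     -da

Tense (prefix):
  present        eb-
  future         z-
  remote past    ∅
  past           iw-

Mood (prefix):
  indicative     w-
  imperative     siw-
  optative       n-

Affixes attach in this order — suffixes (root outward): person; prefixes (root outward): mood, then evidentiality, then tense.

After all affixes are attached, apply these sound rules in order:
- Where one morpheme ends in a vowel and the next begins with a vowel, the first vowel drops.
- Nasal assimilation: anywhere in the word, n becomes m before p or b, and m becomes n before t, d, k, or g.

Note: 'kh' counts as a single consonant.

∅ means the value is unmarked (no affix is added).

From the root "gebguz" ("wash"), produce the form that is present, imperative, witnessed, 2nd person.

Attach mood imperative siw- → siwgebguz.
Attach evidentiality witnessed zi- (before consonant 's') → zisiwgebguz.
Attach tense present eb- → ebzisiwgebguz.
Attach person 2nd person -d → ebzisiwgebguzd.
Vowel deletion: no change.
Nasal assimilation: no change.

ebzisiwgebguzd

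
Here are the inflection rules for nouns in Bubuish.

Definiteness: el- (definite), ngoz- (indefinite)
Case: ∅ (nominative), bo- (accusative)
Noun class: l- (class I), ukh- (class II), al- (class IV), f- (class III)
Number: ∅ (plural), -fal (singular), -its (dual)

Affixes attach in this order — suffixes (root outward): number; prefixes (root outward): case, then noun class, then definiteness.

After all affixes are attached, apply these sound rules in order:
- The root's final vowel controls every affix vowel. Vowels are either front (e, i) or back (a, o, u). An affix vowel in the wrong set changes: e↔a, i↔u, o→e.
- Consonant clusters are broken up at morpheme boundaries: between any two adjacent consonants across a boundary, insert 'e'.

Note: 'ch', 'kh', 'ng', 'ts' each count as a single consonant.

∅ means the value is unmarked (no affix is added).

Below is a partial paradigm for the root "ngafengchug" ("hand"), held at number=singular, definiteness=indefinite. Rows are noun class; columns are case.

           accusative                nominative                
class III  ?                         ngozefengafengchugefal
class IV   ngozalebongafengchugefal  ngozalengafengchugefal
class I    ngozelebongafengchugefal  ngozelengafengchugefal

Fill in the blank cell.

ngozefebongafengchugefal

Attach case accusative bo- → bongafengchug.
Attach noun class class III f- → fbongafengchug.
Attach number singular -fal → fbongafengchugfal.
Attach definiteness indefinite ngoz- → ngozfbongafengchugfal.
Vowel harmony: no change.
Apply epenthesis: ngozfbongafengchugfal → ngozefebongafengchugefal.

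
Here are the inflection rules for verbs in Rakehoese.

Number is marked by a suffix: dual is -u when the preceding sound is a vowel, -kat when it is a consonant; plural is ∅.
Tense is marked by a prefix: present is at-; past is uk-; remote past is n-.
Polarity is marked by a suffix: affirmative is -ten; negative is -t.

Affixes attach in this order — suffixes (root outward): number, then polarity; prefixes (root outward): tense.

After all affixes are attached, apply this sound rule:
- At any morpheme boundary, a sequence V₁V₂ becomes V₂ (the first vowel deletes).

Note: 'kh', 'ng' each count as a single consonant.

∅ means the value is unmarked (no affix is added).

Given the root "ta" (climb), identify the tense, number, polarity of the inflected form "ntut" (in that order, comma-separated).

remote past, dual, negative

Segment: n-ta-u-t.
tense: n- → remote past.
number: -u/kat → dual.
polarity: -t → negative.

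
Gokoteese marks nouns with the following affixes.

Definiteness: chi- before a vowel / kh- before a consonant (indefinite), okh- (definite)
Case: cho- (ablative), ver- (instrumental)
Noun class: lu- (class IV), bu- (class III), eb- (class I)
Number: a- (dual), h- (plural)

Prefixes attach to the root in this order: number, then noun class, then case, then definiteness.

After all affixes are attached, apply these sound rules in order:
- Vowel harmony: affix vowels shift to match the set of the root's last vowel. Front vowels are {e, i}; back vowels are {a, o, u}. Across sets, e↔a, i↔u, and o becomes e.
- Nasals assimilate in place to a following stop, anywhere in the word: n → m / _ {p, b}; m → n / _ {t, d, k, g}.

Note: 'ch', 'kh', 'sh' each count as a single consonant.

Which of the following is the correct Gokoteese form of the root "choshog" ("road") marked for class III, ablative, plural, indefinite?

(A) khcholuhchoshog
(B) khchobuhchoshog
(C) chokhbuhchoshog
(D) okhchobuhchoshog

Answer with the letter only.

B

Attach number plural h- → hchoshog.
Attach noun class class III bu- → buhchoshog.
Attach case ablative cho- → chobuhchoshog.
Attach definiteness indefinite kh- (before consonant 'ch') → khchobuhchoshog.
Vowel harmony: no change.
Nasal assimilation: no change.
So the correct form is khchobuhchoshog, option (B).
(C) chokhbuhchoshog is wrong: it has the affixes in the wrong order.
(D) okhchobuhchoshog is wrong: it uses definite instead of indefinite for definiteness.
(A) khcholuhchoshog is wrong: it uses class IV instead of class III for noun class.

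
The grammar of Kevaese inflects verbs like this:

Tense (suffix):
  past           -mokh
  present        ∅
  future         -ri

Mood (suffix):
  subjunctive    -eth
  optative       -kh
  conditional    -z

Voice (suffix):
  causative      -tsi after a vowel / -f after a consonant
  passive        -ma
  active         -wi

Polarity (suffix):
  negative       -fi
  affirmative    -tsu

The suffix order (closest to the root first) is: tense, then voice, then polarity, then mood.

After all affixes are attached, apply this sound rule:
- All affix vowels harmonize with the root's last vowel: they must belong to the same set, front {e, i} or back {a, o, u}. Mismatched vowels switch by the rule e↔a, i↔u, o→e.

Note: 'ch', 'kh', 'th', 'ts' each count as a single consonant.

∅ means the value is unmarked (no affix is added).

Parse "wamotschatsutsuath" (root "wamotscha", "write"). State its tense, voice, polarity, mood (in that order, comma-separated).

Segment: wamotscha-tsi-tsu-eth.
tense: ∅ → present.
voice: -tsi/f → causative.
polarity: -tsu → affirmative.
mood: -eth → subjunctive.

present, causative, affirmative, subjunctive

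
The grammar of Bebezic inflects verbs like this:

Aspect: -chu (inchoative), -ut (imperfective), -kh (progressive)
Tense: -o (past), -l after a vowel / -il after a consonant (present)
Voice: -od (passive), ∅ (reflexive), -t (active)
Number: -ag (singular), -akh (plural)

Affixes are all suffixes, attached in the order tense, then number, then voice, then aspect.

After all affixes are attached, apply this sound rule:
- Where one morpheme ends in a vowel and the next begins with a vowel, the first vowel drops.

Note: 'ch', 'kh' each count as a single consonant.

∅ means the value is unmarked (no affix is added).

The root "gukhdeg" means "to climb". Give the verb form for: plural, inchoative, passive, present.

gukhdegilakhodchu

Attach tense present -il (after consonant 'g') → gukhdegil.
Attach number plural -akh → gukhdegilakh.
Attach voice passive -od → gukhdegilakhod.
Attach aspect inchoative -chu → gukhdegilakhodchu.
Vowel deletion: no change.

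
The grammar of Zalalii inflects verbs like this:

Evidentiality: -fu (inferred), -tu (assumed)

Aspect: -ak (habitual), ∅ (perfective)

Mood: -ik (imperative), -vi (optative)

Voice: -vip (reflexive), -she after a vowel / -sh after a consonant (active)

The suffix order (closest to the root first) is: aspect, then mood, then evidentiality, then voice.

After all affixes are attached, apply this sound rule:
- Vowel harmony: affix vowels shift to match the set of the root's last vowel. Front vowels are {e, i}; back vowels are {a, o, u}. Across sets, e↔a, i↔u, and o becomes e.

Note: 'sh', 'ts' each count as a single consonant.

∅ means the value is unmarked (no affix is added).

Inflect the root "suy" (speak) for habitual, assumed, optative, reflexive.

Attach aspect habitual -ak → suyak.
Attach mood optative -vi → suyakvi.
Attach evidentiality assumed -tu → suyakvitu.
Attach voice reflexive -vip → suyakvituvip.
Apply vowel harmony: suyakvituvip → suyakvutuvup.

suyakvutuvup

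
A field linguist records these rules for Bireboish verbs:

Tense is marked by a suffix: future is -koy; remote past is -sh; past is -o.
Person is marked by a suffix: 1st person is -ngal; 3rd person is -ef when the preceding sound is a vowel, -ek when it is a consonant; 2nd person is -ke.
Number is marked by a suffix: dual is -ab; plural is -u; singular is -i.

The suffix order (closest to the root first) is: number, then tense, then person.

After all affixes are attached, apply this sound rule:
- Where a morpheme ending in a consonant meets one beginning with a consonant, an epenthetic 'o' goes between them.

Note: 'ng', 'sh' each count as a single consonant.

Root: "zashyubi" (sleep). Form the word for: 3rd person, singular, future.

Attach number singular -i → zashyubii.
Attach tense future -koy → zashyubiikoy.
Attach person 3rd person -ek (after consonant 'y') → zashyubiikoyek.
Epenthesis: no change.

zashyubiikoyek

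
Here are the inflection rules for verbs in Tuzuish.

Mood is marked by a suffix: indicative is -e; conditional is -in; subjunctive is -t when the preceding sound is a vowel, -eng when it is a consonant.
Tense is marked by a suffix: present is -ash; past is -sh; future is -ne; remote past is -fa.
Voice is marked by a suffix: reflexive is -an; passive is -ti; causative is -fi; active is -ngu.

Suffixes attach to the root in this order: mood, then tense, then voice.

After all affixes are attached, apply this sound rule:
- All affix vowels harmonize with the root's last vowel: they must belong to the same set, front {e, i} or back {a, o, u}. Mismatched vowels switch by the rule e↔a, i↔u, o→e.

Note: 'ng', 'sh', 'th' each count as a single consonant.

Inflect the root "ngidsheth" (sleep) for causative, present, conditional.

Attach mood conditional -in → ngidshethin.
Attach tense present -ash → ngidshethinash.
Attach voice causative -fi → ngidshethinashfi.
Apply vowel harmony: ngidshethinashfi → ngidshethineshfi.

ngidshethineshfi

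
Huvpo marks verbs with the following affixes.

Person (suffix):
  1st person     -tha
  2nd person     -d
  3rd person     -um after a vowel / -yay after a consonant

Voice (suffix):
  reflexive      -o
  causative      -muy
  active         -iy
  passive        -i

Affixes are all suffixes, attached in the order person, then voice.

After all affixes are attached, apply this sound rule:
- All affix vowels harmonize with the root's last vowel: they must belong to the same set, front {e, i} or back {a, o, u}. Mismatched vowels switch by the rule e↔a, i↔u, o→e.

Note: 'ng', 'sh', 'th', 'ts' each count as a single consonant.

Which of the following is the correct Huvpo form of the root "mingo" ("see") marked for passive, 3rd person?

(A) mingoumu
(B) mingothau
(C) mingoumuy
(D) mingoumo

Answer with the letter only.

A

Attach person 3rd person -um (after vowel 'o') → mingoum.
Attach voice passive -i → mingoumi.
Apply vowel harmony: mingoumi → mingoumu.
So the correct form is mingoumu, option (A).
(B) mingothau is wrong: it uses 1st person instead of 3rd person for person.
(C) mingoumuy is wrong: it uses active instead of passive for voice.
(D) mingoumo is wrong: it uses reflexive instead of passive for voice.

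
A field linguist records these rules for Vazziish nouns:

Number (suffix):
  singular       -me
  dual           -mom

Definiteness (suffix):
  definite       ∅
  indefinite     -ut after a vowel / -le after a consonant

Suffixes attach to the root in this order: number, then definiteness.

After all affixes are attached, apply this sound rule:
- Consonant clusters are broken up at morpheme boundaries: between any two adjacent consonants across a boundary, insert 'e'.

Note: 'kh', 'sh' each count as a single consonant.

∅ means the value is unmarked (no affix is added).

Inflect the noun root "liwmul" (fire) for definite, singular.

Attach number singular -me → liwmulme.
definiteness = definite: zero marking, form stays liwmulme.
Apply epenthesis: liwmulme → liwmuleme.

liwmuleme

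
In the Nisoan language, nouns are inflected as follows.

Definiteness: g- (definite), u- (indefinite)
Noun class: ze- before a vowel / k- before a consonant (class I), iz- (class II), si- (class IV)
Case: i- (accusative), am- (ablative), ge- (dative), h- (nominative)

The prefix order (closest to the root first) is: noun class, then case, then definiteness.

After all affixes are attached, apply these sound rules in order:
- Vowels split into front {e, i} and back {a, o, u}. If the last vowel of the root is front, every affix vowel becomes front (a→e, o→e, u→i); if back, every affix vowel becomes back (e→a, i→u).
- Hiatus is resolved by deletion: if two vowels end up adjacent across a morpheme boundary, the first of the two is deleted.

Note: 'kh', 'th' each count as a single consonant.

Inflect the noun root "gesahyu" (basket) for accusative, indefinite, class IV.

Attach noun class class IV si- → sigesahyu.
Attach case accusative i- → isigesahyu.
Attach definiteness indefinite u- → uisigesahyu.
Apply vowel harmony: uisigesahyu → uusugesahyu.
Apply vowel deletion: uusugesahyu → usugesahyu.

usugesahyu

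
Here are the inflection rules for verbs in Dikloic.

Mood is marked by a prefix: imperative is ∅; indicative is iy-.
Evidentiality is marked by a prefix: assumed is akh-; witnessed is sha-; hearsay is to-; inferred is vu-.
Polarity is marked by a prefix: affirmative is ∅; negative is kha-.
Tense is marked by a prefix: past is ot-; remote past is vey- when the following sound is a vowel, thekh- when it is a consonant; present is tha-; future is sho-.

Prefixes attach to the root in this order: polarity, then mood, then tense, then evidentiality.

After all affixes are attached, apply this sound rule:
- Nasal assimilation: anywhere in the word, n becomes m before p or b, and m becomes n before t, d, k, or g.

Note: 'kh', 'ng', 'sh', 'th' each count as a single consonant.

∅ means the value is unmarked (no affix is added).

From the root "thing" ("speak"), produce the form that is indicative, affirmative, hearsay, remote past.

toveyiything

polarity = affirmative: zero marking, form stays thing.
Attach mood indicative iy- → iything.
Attach tense remote past vey- (before vowel 'i') → veyiything.
Attach evidentiality hearsay to- → toveyiything.
Nasal assimilation: no change.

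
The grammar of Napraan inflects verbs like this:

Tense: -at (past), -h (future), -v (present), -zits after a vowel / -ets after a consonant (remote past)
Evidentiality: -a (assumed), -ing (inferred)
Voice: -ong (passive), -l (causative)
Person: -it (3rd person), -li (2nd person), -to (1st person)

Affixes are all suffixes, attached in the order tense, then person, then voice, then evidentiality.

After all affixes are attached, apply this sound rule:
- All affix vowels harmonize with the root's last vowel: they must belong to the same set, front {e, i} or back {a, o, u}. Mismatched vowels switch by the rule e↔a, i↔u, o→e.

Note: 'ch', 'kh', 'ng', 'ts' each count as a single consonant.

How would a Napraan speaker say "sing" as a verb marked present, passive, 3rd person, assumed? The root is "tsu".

tsuvutonga

Attach tense present -v → tsuv.
Attach person 3rd person -it → tsuvit.
Attach voice passive -ong → tsuvitong.
Attach evidentiality assumed -a → tsuvitonga.
Apply vowel harmony: tsuvitonga → tsuvutonga.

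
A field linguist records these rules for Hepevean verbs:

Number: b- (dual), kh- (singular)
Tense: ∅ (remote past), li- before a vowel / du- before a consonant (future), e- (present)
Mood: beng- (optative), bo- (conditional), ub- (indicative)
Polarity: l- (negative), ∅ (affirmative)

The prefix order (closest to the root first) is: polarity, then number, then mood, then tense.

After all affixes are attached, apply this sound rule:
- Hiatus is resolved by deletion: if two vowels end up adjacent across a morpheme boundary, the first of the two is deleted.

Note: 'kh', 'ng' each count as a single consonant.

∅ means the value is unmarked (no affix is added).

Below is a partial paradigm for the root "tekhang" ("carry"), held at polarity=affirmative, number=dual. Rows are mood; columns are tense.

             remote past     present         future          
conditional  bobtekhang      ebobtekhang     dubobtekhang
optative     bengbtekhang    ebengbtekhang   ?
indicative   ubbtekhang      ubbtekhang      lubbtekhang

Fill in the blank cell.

dubengbtekhang

polarity = affirmative: zero marking, form stays tekhang.
Attach number dual b- → btekhang.
Attach mood optative beng- → bengbtekhang.
Attach tense future du- (before consonant 'b') → dubengbtekhang.
Vowel deletion: no change.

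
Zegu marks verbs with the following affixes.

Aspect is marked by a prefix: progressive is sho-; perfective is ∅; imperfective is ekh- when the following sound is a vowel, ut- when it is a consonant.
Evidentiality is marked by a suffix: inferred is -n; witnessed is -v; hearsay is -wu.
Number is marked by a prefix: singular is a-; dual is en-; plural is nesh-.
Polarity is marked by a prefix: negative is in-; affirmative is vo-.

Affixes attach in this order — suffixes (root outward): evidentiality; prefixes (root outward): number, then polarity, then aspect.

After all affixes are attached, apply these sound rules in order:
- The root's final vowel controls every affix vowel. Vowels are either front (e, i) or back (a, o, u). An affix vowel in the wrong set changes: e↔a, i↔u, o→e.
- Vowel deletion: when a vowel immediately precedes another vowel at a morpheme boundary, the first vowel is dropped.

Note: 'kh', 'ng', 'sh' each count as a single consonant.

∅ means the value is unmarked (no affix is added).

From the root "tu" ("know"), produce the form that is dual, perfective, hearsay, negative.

unantuwu

Attach number dual en- → entu.
Attach polarity negative in- → inentu.
Attach evidentiality hearsay -wu → inentuwu.
aspect = perfective: zero marking, form stays inentuwu.
Apply vowel harmony: inentuwu → unantuwu.
Vowel deletion: no change.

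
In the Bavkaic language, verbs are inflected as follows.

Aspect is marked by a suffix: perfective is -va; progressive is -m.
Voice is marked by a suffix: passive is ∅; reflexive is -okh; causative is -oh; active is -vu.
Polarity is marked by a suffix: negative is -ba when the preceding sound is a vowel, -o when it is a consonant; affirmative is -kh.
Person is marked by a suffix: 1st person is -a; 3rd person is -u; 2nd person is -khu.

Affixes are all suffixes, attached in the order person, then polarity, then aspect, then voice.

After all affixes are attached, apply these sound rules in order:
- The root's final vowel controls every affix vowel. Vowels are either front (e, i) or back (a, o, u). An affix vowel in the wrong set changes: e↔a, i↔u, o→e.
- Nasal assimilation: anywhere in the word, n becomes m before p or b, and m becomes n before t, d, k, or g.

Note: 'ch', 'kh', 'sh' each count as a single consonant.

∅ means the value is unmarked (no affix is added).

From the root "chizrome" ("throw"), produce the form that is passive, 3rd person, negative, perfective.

chizromeibeve

Attach person 3rd person -u → chizromeu.
Attach polarity negative -ba (after vowel 'u') → chizromeuba.
Attach aspect perfective -va → chizromeubava.
voice = passive: zero marking, form stays chizromeubava.
Apply vowel harmony: chizromeubava → chizromeibeve.
Nasal assimilation: no change.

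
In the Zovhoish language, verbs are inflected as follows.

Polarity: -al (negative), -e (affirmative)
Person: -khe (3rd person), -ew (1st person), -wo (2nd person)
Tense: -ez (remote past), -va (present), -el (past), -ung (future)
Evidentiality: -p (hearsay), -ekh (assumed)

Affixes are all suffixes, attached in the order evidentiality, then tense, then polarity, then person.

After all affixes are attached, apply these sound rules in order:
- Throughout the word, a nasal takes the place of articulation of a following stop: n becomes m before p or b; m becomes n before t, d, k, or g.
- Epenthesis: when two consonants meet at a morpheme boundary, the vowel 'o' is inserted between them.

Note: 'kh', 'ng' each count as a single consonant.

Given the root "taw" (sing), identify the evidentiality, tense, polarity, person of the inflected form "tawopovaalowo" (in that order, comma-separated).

hearsay, present, negative, 2nd person

Segment: taw-p-va-al-wo.
evidentiality: -p → hearsay.
tense: -va → present.
polarity: -al → negative.
person: -wo → 2nd person.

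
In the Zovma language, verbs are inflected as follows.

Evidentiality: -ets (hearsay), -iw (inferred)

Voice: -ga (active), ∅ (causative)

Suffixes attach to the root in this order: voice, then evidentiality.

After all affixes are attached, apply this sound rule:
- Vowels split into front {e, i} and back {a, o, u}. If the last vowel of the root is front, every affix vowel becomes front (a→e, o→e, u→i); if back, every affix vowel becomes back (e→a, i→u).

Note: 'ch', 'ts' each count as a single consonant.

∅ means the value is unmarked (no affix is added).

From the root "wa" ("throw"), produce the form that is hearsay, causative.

voice = causative: zero marking, form stays wa.
Attach evidentiality hearsay -ets → waets.
Apply vowel harmony: waets → waats.

waats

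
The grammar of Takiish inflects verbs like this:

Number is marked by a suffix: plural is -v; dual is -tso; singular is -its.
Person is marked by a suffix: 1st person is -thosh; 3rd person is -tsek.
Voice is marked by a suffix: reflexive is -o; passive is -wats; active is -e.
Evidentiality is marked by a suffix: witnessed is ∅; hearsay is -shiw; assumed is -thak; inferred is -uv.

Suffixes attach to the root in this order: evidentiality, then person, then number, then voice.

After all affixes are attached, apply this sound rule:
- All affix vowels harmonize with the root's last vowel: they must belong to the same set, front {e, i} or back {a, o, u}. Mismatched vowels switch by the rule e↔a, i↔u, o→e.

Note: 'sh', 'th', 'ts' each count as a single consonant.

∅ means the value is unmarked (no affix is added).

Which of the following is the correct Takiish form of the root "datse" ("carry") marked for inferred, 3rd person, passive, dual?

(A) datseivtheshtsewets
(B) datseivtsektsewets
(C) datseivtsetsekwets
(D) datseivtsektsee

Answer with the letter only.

Attach evidentiality inferred -uv → datseuv.
Attach person 3rd person -tsek → datseuvtsek.
Attach number dual -tso → datseuvtsektso.
Attach voice passive -wats → datseuvtsektsowats.
Apply vowel harmony: datseuvtsektsowats → datseivtsektsewets.
So the correct form is datseivtsektsewets, option (B).
(C) datseivtsetsekwets is wrong: it has the affixes in the wrong order.
(D) datseivtsektsee is wrong: it uses reflexive instead of passive for voice.
(A) datseivtheshtsewets is wrong: it uses 1st person instead of 3rd person for person.

B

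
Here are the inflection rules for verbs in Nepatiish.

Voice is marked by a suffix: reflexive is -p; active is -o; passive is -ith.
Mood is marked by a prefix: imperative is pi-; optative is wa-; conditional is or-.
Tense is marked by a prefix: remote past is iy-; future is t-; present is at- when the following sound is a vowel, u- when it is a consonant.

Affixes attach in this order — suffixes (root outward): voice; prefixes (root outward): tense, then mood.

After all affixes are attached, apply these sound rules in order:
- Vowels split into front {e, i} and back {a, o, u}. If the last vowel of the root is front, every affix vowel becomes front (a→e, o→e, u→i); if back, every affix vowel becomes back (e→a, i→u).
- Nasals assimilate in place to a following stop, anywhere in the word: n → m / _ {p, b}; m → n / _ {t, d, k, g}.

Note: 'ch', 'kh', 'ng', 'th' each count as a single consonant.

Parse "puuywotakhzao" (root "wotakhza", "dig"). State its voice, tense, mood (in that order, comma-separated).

active, remote past, imperative

Segment: pi-iy-wotakhza-o.
voice: -o → active.
tense: iy- → remote past.
mood: pi- → imperative.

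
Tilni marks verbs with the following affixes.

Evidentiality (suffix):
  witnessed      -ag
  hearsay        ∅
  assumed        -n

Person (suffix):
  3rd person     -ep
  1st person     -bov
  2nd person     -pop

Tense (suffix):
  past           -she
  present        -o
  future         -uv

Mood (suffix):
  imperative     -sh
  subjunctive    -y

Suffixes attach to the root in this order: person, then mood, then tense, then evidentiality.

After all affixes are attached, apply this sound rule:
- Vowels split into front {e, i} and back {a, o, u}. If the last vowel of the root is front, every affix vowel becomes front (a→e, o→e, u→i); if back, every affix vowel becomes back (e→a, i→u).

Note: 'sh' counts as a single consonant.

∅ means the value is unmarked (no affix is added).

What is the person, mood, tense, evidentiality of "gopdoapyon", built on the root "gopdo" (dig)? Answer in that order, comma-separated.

3rd person, subjunctive, present, assumed

Segment: gopdo-ep-y-o-n.
person: -ep → 3rd person.
mood: -y → subjunctive.
tense: -o → present.
evidentiality: -n → assumed.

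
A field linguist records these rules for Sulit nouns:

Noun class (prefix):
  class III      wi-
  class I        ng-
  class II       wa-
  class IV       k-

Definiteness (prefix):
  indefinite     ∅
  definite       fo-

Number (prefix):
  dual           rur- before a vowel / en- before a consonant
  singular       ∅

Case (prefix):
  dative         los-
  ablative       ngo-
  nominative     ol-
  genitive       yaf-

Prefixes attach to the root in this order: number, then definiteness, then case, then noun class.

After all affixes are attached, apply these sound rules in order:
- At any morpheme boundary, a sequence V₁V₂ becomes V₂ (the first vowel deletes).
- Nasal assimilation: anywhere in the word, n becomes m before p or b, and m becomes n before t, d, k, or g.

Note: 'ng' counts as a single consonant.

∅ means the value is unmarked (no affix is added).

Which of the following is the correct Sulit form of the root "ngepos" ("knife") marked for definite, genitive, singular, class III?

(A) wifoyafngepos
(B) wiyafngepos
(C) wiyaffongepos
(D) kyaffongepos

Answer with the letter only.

number = singular: zero marking, form stays ngepos.
Attach definiteness definite fo- → fongepos.
Attach case genitive yaf- → yaffongepos.
Attach noun class class III wi- → wiyaffongepos.
Vowel deletion: no change.
Nasal assimilation: no change.
So the correct form is wiyaffongepos, option (C).
(A) wifoyafngepos is wrong: it has the affixes in the wrong order.
(B) wiyafngepos is wrong: it uses indefinite instead of definite for definiteness.
(D) kyaffongepos is wrong: it uses class IV instead of class III for noun class.

C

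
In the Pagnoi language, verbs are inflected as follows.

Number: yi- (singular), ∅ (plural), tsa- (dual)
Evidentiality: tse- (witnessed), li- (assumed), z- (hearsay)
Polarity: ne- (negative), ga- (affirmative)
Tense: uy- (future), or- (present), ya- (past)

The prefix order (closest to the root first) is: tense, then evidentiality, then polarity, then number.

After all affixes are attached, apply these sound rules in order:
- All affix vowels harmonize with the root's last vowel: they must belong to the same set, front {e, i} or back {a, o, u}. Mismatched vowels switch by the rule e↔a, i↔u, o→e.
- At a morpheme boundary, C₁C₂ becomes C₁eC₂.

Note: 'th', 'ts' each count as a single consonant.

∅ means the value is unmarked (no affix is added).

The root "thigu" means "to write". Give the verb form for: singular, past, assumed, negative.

Attach tense past ya- → yathigu.
Attach evidentiality assumed li- → liyathigu.
Attach polarity negative ne- → neliyathigu.
Attach number singular yi- → yineliyathigu.
Apply vowel harmony: yineliyathigu → yunaluyathigu.
Epenthesis: no change.

yunaluyathigu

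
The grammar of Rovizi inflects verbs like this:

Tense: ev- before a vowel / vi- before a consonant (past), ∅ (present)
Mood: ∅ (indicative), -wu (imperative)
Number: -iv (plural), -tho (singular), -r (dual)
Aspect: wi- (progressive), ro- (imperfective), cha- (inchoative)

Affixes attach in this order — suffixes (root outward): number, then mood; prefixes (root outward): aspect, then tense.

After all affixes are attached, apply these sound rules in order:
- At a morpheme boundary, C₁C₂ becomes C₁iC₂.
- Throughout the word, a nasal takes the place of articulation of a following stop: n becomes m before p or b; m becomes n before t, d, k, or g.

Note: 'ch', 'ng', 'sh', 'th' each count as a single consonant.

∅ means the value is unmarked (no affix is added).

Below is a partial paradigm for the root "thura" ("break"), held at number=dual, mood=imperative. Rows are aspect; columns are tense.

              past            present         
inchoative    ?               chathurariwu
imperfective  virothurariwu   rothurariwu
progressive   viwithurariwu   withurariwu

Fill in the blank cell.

Attach number dual -r → thurar.
Attach aspect inchoative cha- → chathurar.
Attach mood imperative -wu → chathurarwu.
Attach tense past vi- (before consonant 'ch') → vichathurarwu.
Apply epenthesis: vichathurarwu → vichathurariwu.
Nasal assimilation: no change.

vichathurariwu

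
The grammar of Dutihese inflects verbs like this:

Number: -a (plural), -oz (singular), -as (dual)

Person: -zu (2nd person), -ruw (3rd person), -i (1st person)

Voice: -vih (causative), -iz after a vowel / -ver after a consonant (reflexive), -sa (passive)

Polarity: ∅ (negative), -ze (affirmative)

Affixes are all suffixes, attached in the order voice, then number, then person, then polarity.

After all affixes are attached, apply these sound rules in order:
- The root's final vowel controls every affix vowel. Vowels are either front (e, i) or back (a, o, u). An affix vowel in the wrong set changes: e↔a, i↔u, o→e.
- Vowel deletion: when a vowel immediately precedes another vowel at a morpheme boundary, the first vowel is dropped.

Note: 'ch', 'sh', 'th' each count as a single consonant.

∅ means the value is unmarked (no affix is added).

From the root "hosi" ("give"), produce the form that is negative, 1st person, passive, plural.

Attach voice passive -sa → hosisa.
Attach number plural -a → hosisaa.
Attach person 1st person -i → hosisaai.
polarity = negative: zero marking, form stays hosisaai.
Apply vowel harmony: hosisaai → hosiseei.
Apply vowel deletion: hosiseei → hosisi.

hosisi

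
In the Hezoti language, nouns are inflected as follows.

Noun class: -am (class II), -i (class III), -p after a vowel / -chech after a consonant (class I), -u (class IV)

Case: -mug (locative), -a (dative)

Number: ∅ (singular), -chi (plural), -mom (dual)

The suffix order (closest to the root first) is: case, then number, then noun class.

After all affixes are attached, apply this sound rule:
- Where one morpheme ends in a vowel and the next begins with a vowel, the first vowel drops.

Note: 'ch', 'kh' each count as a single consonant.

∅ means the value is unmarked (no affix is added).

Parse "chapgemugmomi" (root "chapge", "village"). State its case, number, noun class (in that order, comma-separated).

locative, dual, class III

Segment: chapge-mug-mom-i.
case: -mug → locative.
number: -mom → dual.
noun class: -i → class III.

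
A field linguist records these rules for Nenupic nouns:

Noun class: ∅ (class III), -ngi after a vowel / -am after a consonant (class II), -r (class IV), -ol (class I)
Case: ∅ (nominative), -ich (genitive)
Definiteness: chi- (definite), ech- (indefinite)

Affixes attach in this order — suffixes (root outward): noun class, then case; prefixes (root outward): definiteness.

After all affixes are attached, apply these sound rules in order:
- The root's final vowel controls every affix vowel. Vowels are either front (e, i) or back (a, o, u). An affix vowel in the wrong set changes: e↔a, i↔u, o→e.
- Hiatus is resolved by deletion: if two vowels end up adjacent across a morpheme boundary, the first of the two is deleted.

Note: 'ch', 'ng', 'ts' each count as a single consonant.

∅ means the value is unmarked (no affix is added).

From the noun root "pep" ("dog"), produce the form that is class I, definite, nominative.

chipepel

Attach noun class class I -ol → pepol.
case = nominative: zero marking, form stays pepol.
Attach definiteness definite chi- → chipepol.
Apply vowel harmony: chipepol → chipepel.
Vowel deletion: no change.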